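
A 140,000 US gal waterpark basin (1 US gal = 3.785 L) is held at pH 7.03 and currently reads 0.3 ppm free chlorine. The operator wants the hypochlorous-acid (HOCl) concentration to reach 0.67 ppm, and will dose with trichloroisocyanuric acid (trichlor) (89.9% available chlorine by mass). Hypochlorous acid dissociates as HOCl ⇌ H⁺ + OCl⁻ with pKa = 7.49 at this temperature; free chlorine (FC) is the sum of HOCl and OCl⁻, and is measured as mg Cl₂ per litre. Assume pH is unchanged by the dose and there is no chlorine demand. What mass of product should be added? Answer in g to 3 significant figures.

Volume: 140,000 US gal × 3.785 L/gal = 529,900 L.
[OCl⁻]/[HOCl] = 10^(pH − pKa) = 10^(7.03 − 7.49) = 0.3467; fraction as HOCl = 1/(1 + 0.3467) = 0.7425.
Free chlorine required for 0.67 ppm HOCl: 0.67 / 0.7425 = 0.9023 ppm.
FC to add: 0.9023 − 0.3 = 0.6023 mg/L as Cl₂.
Cl₂ equivalent: 0.6023 mg/L × 529,900 L = 319.2 g.
Product at 89.9% available Cl: 319.2 / 0.899 = 355 g.

355 g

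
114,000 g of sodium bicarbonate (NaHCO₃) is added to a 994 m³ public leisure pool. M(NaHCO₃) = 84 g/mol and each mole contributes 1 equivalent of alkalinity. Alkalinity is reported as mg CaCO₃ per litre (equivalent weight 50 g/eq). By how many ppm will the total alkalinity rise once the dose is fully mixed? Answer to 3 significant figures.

68.3 ppm

Volume: 994 m³ = 994,000 L.
Moles of NaHCO₃: 114,000 g ÷ 84 g/mol = 1357 mol → 1357 eq of alkalinity.
As CaCO₃: 1357 eq × 50 g/eq = 67,860 g.
Rise: 67,860 g / 994,000 L × 1000 = 68.27 mg/L.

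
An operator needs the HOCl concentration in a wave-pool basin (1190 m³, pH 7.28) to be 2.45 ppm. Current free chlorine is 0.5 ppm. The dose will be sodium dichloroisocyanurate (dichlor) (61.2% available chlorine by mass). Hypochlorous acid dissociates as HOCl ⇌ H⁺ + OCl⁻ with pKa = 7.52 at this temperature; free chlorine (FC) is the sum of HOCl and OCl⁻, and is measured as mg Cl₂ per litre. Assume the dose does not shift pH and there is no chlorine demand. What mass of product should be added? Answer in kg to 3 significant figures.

Volume: 1190 m³ = 1,190,000 L.
[OCl⁻]/[HOCl] = 10^(pH − pKa) = 10^(7.28 − 7.52) = 0.5754; fraction as HOCl = 1/(1 + 0.5754) = 0.6347.
Free chlorine required for 2.45 ppm HOCl: 2.45 / 0.6347 = 3.86 ppm.
FC to add: 3.86 − 0.5 = 3.36 mg/L as Cl₂.
Cl₂ equivalent: 3.36 mg/L × 1,190,000 L = 3998 g.
Product at 61.2% available Cl: 3998 / 0.612 = 6533 g.

6.53 kg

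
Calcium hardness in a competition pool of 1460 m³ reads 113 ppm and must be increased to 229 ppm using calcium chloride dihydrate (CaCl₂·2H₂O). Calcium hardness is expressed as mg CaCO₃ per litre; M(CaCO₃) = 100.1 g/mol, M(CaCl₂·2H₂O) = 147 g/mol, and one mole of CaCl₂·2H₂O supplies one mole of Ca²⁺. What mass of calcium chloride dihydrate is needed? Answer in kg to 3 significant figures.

249 kg

Volume: 1460 m³ = 1,460,000 L.
Hardness to add: (229 − 113) = 116 mg/L as CaCO₃ × 1,460,000 L = 169,400 g as CaCO₃.
Moles of Ca²⁺ (1 mol Ca²⁺ ≡ 1 mol CaCO₃): 169,400 / 100.1 g/mol = 1692 mol.
Mass of CaCl₂·2H₂O: 1692 × 147 = 248,700 g.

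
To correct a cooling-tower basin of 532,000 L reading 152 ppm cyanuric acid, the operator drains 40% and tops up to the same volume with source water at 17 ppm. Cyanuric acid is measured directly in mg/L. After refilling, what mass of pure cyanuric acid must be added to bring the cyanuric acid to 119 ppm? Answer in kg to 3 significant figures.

After draining 40% and refilling: 152 × 0.60 + 17 × 0.40 = 98 ppm.
Deficit to target: 119 − 98 = 21 mg/L.
Mass: 21 mg/L × 532,000 L = 11,170 g cyanuric acid.

11.2 kg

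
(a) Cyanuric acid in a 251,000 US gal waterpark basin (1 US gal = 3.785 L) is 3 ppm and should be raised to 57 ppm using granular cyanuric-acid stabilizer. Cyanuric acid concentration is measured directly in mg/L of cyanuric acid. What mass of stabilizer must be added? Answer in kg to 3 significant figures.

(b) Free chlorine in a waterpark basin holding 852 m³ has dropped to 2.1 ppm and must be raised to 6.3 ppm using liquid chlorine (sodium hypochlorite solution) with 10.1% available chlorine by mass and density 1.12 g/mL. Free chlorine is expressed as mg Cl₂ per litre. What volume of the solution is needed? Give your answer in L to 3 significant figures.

(a) Volume: 251,000 US gal × 3.785 L/gal = 950,035 L.
(a) CYA to add: (57 − 3) = 54 mg/L × 950,035 L = 51,300 g cyanuric acid.

(b) Volume: 852 m³ = 852,000 L.
(b) Chlorine deficit: 6.3 − 2.1 = 4.2 ppm = 4.2 mg/L as Cl₂.
(b) Cl₂ equivalent needed: 4.2 mg/L × 852,000 L = 3,578,000 mg = 3578 g.
(b) Product at 10.1% available chlorine: 3578 / 0.101 = 35,430 g.
(b) Volume at density 1.12 g/mL: 35,430 g ÷ 1.12 g/mL = 31,630 mL.

(a) 51.3 kg; (b) 31.6 L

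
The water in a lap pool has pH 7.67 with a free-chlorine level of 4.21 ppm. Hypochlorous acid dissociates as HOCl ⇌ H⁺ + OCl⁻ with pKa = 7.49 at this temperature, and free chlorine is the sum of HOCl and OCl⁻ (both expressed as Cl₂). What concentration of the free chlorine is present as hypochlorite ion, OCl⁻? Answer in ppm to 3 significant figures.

2.54 ppm

[OCl⁻]/[HOCl] = 10^(pH − pKa) = 10^(7.67 − 7.49) = 10^0.18 = 1.514.
Fraction as HOCl = 1 / (1 + 1.514) = 0.3978.
OCl⁻ = (1 − 0.3978) × 4.21 ppm = 2.535 ppm.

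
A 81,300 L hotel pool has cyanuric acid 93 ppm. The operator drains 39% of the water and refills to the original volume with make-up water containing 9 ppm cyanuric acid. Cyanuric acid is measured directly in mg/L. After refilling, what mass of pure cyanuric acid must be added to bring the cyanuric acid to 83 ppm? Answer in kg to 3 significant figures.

After draining 39% and refilling: 93 × 0.61 + 9 × 0.39 = 60.24 ppm.
Deficit to target: 83 − 60.24 = 22.76 mg/L.
Mass: 22.76 mg/L × 81,300 L = 1850 g cyanuric acid.

1.85 kg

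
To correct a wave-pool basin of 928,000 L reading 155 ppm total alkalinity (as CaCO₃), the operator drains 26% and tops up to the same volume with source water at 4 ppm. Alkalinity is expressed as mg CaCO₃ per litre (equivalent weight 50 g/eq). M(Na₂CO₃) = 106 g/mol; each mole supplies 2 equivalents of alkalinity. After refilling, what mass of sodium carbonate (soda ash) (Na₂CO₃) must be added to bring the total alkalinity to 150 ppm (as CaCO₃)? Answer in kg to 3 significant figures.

After draining 26% and refilling: 155 × 0.74 + 4 × 0.26 = 115.74 ppm.
Deficit to target: 150 − 115.74 = 34.26 mg/L.
As CaCO₃: 34.26 mg/L × 928,000 L = 31,790 g; ÷ 50 g/eq ÷ 2 = 317.9 mol Na₂CO₃.
Mass: 317.9 × 106 = 33,700 g.

33.7 kg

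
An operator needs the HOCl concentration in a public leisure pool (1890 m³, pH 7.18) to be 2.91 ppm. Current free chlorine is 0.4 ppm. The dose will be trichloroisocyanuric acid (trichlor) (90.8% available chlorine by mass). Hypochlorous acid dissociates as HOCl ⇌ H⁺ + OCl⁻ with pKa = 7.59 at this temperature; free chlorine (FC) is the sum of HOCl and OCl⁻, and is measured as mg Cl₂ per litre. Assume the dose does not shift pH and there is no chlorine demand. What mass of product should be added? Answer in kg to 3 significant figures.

Volume: 1890 m³ = 1,890,000 L.
[OCl⁻]/[HOCl] = 10^(pH − pKa) = 10^(7.18 − 7.59) = 0.389; fraction as HOCl = 1/(1 + 0.389) = 0.7199.
Free chlorine required for 2.91 ppm HOCl: 2.91 / 0.7199 = 4.042 ppm.
FC to add: 4.042 − 0.4 = 3.642 mg/L as Cl₂.
Cl₂ equivalent: 3.642 mg/L × 1,890,000 L = 6884 g.
Product at 90.8% available Cl: 6884 / 0.908 = 7581 g.

7.58 kg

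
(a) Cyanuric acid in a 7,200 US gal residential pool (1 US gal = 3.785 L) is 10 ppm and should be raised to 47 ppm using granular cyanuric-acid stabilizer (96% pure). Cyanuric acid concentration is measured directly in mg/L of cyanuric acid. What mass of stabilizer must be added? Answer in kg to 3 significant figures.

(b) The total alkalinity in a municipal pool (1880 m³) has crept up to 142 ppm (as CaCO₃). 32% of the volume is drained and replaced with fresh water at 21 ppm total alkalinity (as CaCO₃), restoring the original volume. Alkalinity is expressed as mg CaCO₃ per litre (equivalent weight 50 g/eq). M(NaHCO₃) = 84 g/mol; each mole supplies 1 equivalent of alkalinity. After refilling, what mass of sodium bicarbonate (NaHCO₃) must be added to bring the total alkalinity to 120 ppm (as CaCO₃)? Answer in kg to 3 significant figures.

(a) 1.05 kg; (b) 52.8 kg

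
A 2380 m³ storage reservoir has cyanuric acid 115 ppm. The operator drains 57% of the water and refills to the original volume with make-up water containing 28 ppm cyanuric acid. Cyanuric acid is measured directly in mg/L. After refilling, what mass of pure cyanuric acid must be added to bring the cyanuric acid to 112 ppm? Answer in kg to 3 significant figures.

111 kg

Volume: 2380 m³ = 2,380,000 L.
After draining 57% and refilling: 115 × 0.43 + 28 × 0.57 = 65.41 ppm.
Deficit to target: 112 − 65.41 = 46.59 mg/L.
Mass: 46.59 mg/L × 2,380,000 L = 110,900 g cyanuric acid.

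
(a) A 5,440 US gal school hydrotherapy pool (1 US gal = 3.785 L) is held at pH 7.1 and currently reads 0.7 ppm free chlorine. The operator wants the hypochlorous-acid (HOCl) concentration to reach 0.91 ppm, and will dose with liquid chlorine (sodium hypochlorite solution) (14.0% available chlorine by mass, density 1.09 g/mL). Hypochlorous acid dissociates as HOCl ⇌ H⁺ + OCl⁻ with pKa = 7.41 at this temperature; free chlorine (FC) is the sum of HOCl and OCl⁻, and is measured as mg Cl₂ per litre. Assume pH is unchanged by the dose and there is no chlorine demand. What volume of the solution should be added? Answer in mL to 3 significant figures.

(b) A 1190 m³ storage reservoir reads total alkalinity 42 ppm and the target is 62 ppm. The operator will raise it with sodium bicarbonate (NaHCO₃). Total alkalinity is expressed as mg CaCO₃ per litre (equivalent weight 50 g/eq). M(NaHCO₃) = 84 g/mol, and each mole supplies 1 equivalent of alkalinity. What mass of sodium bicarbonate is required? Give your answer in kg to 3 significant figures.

(a) Volume: 5,440 US gal × 3.785 L/gal = 20,590 L.
(a) [OCl⁻]/[HOCl] = 10^(pH − pKa) = 10^(7.1 − 7.41) = 0.4898; fraction as HOCl = 1/(1 + 0.4898) = 0.6712.
(a) Free chlorine required for 0.91 ppm HOCl: 0.91 / 0.6712 = 1.356 ppm.
(a) FC to add: 1.356 − 0.7 = 0.6557 mg/L as Cl₂.
(a) Cl₂ equivalent: 0.6557 mg/L × 20,590 L = 13.5 g.
(a) Product at 14.0% available Cl: 13.5 / 0.14 = 96.44 g.
(a) Volume: 96.44 g ÷ 1.09 g/mL = 88.47 mL.

(b) Volume: 1190 m³ = 1,190,000 L.
(b) Alkalinity to add: (62 − 42) = 20 mg/L as CaCO₃ × 1,190,000 L = 23,800 g as CaCO₃.
(b) Equivalents: 23,800 g ÷ 50 g/eq = 476 eq.
(b) NaHCO₃ supplies 1 eq per mole → 476 mol.
(b) Mass: 476 mol × 84 g/mol = 39,980 g.

(a) 88.5 mL; (b) 40.0 kg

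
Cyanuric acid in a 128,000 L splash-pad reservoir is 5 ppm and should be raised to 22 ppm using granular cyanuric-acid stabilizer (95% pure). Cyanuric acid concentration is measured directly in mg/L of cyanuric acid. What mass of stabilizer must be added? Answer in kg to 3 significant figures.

CYA to add: (22 − 5) = 17 mg/L × 128,000 L = 2176 g cyanuric acid.
At 95% purity: 2176 / 0.95 = 2291 g product.

2.29 kg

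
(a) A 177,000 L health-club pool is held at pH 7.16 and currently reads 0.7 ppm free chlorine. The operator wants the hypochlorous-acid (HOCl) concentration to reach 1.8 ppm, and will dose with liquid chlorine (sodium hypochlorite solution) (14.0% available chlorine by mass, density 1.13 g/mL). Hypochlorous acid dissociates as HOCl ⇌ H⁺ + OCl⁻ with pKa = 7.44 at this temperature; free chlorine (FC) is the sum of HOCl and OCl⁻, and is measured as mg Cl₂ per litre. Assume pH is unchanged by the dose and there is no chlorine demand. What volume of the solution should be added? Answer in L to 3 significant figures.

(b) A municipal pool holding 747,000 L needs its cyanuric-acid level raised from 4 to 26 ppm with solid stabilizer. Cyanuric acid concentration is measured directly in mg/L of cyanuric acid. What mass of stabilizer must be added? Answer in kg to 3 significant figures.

(a) [OCl⁻]/[HOCl] = 10^(pH − pKa) = 10^(7.16 − 7.44) = 0.5248; fraction as HOCl = 1/(1 + 0.5248) = 0.6558.
(a) Free chlorine required for 1.8 ppm HOCl: 1.8 / 0.6558 = 2.745 ppm.
(a) FC to add: 2.745 − 0.7 = 2.045 mg/L as Cl₂.
(a) Cl₂ equivalent: 2.045 mg/L × 177,000 L = 361.9 g.
(a) Product at 14.0% available Cl: 361.9 / 0.14 = 2585 g.
(a) Volume: 2585 g ÷ 1.13 g/mL = 2288 mL.

(b) CYA to add: (26 − 4) = 22 mg/L × 747,000 L = 16,430 g cyanuric acid.

(a) 2.29 L; (b) 16.4 kg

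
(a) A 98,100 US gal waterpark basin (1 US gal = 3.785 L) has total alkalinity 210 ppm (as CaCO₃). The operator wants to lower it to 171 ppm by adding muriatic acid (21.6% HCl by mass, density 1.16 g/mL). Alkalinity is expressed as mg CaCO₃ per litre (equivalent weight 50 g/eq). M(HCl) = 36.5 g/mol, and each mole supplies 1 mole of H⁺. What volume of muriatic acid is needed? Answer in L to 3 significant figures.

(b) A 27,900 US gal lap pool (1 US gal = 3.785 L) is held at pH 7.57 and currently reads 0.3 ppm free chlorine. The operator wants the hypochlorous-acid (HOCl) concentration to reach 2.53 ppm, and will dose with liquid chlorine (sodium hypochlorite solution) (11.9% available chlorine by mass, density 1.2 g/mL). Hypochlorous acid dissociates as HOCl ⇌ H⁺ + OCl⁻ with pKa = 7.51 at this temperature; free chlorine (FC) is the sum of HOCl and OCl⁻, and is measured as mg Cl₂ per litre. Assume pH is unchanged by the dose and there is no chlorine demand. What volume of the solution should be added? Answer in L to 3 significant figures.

(a) 42.2 L; (b) 3.80 L

(a) Volume: 98,100 US gal × 3.785 L/gal = 371,308 L.
(a) Alkalinity to neutralize: (210 − 171) = 39 mg/L as CaCO₃ × 371,308 L = 14,480 g as CaCO₃.
(a) Equivalents of H⁺ required: 14,480 ÷ 50 g/eq = 289.6 eq = 289.6 mol HCl.
(a) Mass of HCl: 289.6 × 36.5 = 10,570 g.
(a) Mass of 21.6% solution: 10,570 / 0.216 = 48,940 g.
(a) Volume: 48,940 g ÷ 1.16 g/mL = 42,190 mL.

(b) Volume: 27,900 US gal × 3.785 L/gal = 105,602 L.
(b) [OCl⁻]/[HOCl] = 10^(pH − pKa) = 10^(7.57 − 7.51) = 1.148; fraction as HOCl = 1/(1 + 1.148) = 0.4655.
(b) Free chlorine required for 2.53 ppm HOCl: 2.53 / 0.4655 = 5.435 ppm.
(b) FC to add: 5.435 − 0.3 = 5.135 mg/L as Cl₂.
(b) Cl₂ equivalent: 5.135 mg/L × 105,602 L = 542.2 g.
(b) Product at 11.9% available Cl: 542.2 / 0.119 = 4557 g.
(b) Volume: 4557 g ÷ 1.2 g/mL = 3797 mL.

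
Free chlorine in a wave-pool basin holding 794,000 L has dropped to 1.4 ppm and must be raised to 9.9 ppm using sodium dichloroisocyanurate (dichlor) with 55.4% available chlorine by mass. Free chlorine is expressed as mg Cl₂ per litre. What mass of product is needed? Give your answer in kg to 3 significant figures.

Chlorine deficit: 9.9 − 1.4 = 8.5 ppm = 8.5 mg/L as Cl₂.
Cl₂ equivalent needed: 8.5 mg/L × 794,000 L = 6,749,000 mg = 6749 g.
Product at 55.4% available chlorine: 6749 / 0.554 = 12,180 g.

12.2 kg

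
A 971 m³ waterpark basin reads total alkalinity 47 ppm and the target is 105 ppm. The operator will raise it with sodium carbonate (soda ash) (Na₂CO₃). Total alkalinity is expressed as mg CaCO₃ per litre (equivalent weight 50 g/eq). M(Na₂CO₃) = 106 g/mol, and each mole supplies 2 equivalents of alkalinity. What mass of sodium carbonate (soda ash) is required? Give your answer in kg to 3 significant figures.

59.7 kg

Volume: 971 m³ = 971,000 L.
Alkalinity to add: (105 − 47) = 58 mg/L as CaCO₃ × 971,000 L = 56,320 g as CaCO₃.
Equivalents: 56,320 g ÷ 50 g/eq = 1126 eq.
Each mole of Na₂CO₃ supplies 2 eq, so 1126 / 2 = 563.2 mol.
Mass: 563.2 mol × 106 g/mol = 59,700 g.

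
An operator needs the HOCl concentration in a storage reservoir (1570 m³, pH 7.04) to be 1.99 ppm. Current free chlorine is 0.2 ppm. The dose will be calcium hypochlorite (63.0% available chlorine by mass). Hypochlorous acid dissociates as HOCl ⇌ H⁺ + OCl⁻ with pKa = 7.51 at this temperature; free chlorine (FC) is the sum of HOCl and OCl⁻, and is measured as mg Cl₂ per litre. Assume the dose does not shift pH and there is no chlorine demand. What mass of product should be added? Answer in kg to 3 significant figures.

6.14 kg

Volume: 1570 m³ = 1,570,000 L.
[OCl⁻]/[HOCl] = 10^(pH − pKa) = 10^(7.04 − 7.51) = 0.3388; fraction as HOCl = 1/(1 + 0.3388) = 0.7469.
Free chlorine required for 1.99 ppm HOCl: 1.99 / 0.7469 = 2.664 ppm.
FC to add: 2.664 − 0.2 = 2.464 mg/L as Cl₂.
Cl₂ equivalent: 2.464 mg/L × 1,570,000 L = 3869 g.
Product at 63.0% available Cl: 3869 / 0.63 = 6141 g.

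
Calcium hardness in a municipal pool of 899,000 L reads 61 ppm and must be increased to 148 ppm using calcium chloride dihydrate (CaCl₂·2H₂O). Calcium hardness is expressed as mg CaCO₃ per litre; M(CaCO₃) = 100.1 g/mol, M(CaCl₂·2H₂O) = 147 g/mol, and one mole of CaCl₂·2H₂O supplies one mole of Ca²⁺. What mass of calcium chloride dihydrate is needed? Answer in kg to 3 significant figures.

Hardness to add: (148 − 61) = 87 mg/L as CaCO₃ × 899,000 L = 78,210 g as CaCO₃.
Moles of Ca²⁺ (1 mol Ca²⁺ ≡ 1 mol CaCO₃): 78,210 / 100.1 g/mol = 781.3 mol.
Mass of CaCl₂·2H₂O: 781.3 × 147 = 114,900 g.

115 kg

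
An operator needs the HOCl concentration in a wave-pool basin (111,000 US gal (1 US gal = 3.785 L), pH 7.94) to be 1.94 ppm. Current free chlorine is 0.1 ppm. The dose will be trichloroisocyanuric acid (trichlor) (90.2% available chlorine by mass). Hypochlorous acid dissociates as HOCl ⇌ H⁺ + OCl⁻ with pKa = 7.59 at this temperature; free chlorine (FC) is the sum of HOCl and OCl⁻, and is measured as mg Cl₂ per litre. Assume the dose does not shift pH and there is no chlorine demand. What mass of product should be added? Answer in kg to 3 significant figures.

Volume: 111,000 US gal × 3.785 L/gal = 420,135 L.
[OCl⁻]/[HOCl] = 10^(pH − pKa) = 10^(7.94 − 7.59) = 2.239; fraction as HOCl = 1/(1 + 2.239) = 0.3088.
Free chlorine required for 1.94 ppm HOCl: 1.94 / 0.3088 = 6.283 ppm.
FC to add: 6.283 − 0.1 = 6.183 mg/L as Cl₂.
Cl₂ equivalent: 6.183 mg/L × 420,135 L = 2598 g.
Product at 90.2% available Cl: 2598 / 0.902 = 2880 g.

2.88 kg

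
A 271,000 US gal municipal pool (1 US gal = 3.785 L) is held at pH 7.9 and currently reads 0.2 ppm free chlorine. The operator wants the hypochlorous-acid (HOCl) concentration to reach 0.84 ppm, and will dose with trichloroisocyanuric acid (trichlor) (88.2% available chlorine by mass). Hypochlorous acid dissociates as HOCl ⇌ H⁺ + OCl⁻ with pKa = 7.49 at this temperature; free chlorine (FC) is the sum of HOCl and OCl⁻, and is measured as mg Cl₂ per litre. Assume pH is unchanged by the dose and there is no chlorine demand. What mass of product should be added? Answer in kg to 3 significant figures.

Volume: 271,000 US gal × 3.785 L/gal = 1,025,735 L.
[OCl⁻]/[HOCl] = 10^(pH − pKa) = 10^(7.9 − 7.49) = 2.57; fraction as HOCl = 1/(1 + 2.57) = 0.2801.
Free chlorine required for 0.84 ppm HOCl: 0.84 / 0.2801 = 2.999 ppm.
FC to add: 2.999 − 0.2 = 2.799 mg/L as Cl₂.
Cl₂ equivalent: 2.799 mg/L × 1,025,735 L = 2871 g.
Product at 88.2% available Cl: 2871 / 0.882 = 3255 g.

3.26 kg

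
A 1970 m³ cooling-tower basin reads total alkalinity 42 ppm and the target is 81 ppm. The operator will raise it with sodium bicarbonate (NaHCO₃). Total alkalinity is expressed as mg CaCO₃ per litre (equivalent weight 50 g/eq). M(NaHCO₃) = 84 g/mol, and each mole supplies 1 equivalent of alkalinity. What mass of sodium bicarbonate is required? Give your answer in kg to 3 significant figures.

Volume: 1970 m³ = 1,970,000 L.
Alkalinity to add: (81 − 42) = 39 mg/L as CaCO₃ × 1,970,000 L = 76,830 g as CaCO₃.
Equivalents: 76,830 g ÷ 50 g/eq = 1537 eq.
NaHCO₃ supplies 1 eq per mole → 1537 mol.
Mass: 1537 mol × 84 g/mol = 129,100 g.

129 kg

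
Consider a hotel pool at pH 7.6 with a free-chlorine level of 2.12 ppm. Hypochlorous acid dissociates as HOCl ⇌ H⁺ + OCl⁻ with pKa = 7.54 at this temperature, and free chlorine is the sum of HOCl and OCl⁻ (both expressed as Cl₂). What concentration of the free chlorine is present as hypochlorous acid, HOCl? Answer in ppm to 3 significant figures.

0.987 ppm

[OCl⁻]/[HOCl] = 10^(pH − pKa) = 10^(7.6 − 7.54) = 10^0.06 = 1.148.
Fraction as HOCl = 1 / (1 + 1.148) = 0.4655.
HOCl = 0.4655 × 2.12 ppm = 0.9869 ppm.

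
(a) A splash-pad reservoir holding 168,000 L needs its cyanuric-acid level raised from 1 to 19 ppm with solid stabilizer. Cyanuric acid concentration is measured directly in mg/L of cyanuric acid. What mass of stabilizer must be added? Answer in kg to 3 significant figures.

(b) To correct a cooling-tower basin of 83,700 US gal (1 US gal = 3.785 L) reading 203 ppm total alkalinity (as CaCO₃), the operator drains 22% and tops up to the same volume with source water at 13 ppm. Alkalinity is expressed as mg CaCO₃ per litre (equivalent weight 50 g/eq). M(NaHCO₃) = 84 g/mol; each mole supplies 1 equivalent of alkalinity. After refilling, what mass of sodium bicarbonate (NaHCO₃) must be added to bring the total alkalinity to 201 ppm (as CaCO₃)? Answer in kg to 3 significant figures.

(a) 3.02 kg; (b) 21.2 kg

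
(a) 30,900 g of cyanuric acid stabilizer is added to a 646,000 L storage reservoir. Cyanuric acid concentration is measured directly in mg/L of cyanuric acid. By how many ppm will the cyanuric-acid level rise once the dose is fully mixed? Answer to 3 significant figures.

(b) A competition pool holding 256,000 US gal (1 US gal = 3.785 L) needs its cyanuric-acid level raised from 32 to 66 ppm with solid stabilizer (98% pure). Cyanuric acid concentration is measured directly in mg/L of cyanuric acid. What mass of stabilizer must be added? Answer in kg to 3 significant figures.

(a) Rise: 30,900 g / 646,000 L × 1000 = 47.83 mg/L.

(b) Volume: 256,000 US gal × 3.785 L/gal = 968,960 L.
(b) CYA to add: (66 − 32) = 34 mg/L × 968,960 L = 32,940 g cyanuric acid.
(b) At 98% purity: 32,940 / 0.98 = 33,620 g product.

(a) 47.8 ppm; (b) 33.6 kg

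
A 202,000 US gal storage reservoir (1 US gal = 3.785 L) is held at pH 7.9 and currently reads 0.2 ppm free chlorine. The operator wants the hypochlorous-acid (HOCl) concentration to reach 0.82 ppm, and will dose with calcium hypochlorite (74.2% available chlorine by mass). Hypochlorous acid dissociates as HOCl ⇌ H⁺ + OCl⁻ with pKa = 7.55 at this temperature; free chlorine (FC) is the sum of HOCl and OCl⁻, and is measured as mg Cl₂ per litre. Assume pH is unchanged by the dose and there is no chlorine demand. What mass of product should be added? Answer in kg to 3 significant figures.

2.53 kg

Volume: 202,000 US gal × 3.785 L/gal = 764,570 L.
[OCl⁻]/[HOCl] = 10^(pH − pKa) = 10^(7.9 − 7.55) = 2.239; fraction as HOCl = 1/(1 + 2.239) = 0.3088.
Free chlorine required for 0.82 ppm HOCl: 0.82 / 0.3088 = 2.656 ppm.
FC to add: 2.656 − 0.2 = 2.456 mg/L as Cl₂.
Cl₂ equivalent: 2.456 mg/L × 764,570 L = 1878 g.
Product at 74.2% available Cl: 1878 / 0.742 = 2530 g.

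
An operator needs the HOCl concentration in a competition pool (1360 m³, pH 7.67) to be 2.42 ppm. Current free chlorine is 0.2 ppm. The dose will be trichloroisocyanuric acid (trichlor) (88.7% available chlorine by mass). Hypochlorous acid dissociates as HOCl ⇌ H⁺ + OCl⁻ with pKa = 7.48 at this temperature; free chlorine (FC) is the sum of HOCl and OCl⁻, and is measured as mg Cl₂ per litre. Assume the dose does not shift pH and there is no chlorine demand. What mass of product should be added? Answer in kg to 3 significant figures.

Volume: 1360 m³ = 1,360,000 L.
[OCl⁻]/[HOCl] = 10^(pH − pKa) = 10^(7.67 − 7.48) = 1.549; fraction as HOCl = 1/(1 + 1.549) = 0.3923.
Free chlorine required for 2.42 ppm HOCl: 2.42 / 0.3923 = 6.168 ppm.
FC to add: 6.168 − 0.2 = 5.968 mg/L as Cl₂.
Cl₂ equivalent: 5.968 mg/L × 1,360,000 L = 8117 g.
Product at 88.7% available Cl: 8117 / 0.887 = 9151 g.

9.15 kg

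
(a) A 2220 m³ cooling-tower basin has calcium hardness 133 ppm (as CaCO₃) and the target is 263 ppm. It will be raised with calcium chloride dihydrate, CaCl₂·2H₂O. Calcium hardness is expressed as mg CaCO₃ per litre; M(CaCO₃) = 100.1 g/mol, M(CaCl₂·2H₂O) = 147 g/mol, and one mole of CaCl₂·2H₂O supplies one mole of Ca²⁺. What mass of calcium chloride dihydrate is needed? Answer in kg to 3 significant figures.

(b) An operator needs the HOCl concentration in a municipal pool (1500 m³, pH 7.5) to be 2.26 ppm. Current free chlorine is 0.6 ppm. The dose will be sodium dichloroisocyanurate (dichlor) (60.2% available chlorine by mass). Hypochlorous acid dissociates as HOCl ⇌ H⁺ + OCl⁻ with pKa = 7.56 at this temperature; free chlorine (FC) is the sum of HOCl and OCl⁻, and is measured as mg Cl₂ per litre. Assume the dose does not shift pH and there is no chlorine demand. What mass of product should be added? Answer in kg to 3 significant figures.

(a) Volume: 2220 m³ = 2,220,000 L.
(a) Hardness to add: (263 − 133) = 130 mg/L as CaCO₃ × 2,220,000 L = 288,600 g as CaCO₃.
(a) Moles of Ca²⁺ (1 mol Ca²⁺ ≡ 1 mol CaCO₃): 288,600 / 100.1 g/mol = 2883 mol.
(a) Mass of CaCl₂·2H₂O: 2883 × 147 = 423,800 g.

(b) Volume: 1500 m³ = 1,500,000 L.
(b) [OCl⁻]/[HOCl] = 10^(pH − pKa) = 10^(7.5 − 7.56) = 0.871; fraction as HOCl = 1/(1 + 0.871) = 0.5345.
(b) Free chlorine required for 2.26 ppm HOCl: 2.26 / 0.5345 = 4.228 ppm.
(b) FC to add: 4.228 − 0.6 = 3.628 mg/L as Cl₂.
(b) Cl₂ equivalent: 3.628 mg/L × 1,500,000 L = 5443 g.
(b) Product at 60.2% available Cl: 5443 / 0.602 = 9041 g.

(a) 424 kg; (b) 9.04 kg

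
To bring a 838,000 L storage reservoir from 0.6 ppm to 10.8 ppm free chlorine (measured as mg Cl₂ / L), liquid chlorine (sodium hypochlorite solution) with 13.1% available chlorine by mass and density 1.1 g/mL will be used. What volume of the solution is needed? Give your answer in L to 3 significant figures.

Chlorine deficit: 10.8 − 0.6 = 10.2 ppm = 10.2 mg/L as Cl₂.
Cl₂ equivalent needed: 10.2 mg/L × 838,000 L = 8,548,000 mg = 8548 g.
Product at 13.1% available chlorine: 8548 / 0.131 = 65,250 g.
Volume at density 1.1 g/mL: 65,250 g ÷ 1.1 g/mL = 59,320 mL.

59.3 L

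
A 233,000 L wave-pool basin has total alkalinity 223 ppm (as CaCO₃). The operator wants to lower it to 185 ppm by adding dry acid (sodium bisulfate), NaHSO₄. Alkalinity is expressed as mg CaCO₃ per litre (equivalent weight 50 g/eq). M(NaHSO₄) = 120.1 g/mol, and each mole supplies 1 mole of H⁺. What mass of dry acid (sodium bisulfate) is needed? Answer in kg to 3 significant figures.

21.3 kg

Alkalinity to neutralize: (223 − 185) = 38 mg/L as CaCO₃ × 233,000 L = 8854 g as CaCO₃.
Equivalents of H⁺ required: 8854 ÷ 50 g/eq = 177.1 eq = 177.1 mol NaHSO₄.
Mass of NaHSO₄: 177.1 × 120.1 = 21,270 g.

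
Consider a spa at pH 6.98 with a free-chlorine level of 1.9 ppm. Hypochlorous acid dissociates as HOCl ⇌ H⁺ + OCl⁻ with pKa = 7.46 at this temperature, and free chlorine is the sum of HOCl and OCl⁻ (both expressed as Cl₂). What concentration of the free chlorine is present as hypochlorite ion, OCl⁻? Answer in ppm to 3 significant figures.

0.473 ppm

[OCl⁻]/[HOCl] = 10^(pH − pKa) = 10^(6.98 − 7.46) = 10^-0.48 = 0.3311.
Fraction as HOCl = 1 / (1 + 0.3311) = 0.7512.
OCl⁻ = (1 − 0.7512) × 1.9 ppm = 0.4726 ppm.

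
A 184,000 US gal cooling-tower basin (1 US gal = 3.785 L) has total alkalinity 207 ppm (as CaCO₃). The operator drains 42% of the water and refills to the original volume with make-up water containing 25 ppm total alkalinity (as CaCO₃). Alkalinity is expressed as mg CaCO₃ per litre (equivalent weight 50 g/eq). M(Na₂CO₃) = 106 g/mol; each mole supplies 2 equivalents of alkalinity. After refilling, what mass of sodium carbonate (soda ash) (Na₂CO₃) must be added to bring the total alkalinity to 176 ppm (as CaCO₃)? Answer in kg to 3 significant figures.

33.5 kg

Volume: 184,000 US gal × 3.785 L/gal = 696,440 L.
After draining 42% and refilling: 207 × 0.58 + 25 × 0.42 = 130.56 ppm.
Deficit to target: 176 − 130.56 = 45.44 mg/L.
As CaCO₃: 45.44 mg/L × 696,440 L = 31,650 g; ÷ 50 g/eq ÷ 2 = 316.5 mol Na₂CO₃.
Mass: 316.5 × 106 = 33,550 g.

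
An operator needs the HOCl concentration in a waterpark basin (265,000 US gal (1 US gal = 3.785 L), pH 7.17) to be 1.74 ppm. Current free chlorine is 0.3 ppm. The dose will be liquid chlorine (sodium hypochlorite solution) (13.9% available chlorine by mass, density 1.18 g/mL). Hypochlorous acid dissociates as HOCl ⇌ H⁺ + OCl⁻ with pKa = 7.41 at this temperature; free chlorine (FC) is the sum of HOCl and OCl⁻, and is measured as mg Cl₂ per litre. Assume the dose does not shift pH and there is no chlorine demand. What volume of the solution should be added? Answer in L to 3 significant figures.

14.9 L

Volume: 265,000 US gal × 3.785 L/gal = 1,003,025 L.
[OCl⁻]/[HOCl] = 10^(pH − pKa) = 10^(7.17 − 7.41) = 0.5754; fraction as HOCl = 1/(1 + 0.5754) = 0.6347.
Free chlorine required for 1.74 ppm HOCl: 1.74 / 0.6347 = 2.741 ppm.
FC to add: 2.741 − 0.3 = 2.441 mg/L as Cl₂.
Cl₂ equivalent: 2.441 mg/L × 1,003,025 L = 2449 g.
Product at 13.9% available Cl: 2449 / 0.139 = 17,620 g.
Volume: 17,620 g ÷ 1.18 g/mL = 14,930 mL.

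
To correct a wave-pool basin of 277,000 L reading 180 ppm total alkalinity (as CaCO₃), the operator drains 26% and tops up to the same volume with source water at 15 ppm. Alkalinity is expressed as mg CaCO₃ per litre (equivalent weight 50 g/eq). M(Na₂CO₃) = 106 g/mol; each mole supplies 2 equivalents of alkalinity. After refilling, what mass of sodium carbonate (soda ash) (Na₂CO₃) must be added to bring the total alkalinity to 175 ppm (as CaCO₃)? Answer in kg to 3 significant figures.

11.1 kg

After draining 26% and refilling: 180 × 0.74 + 15 × 0.26 = 137.1 ppm.
Deficit to target: 175 − 137.1 = 37.9 mg/L.
As CaCO₃: 37.9 mg/L × 277,000 L = 10,500 g; ÷ 50 g/eq ÷ 2 = 105 mol Na₂CO₃.
Mass: 105 × 106 = 11,130 g.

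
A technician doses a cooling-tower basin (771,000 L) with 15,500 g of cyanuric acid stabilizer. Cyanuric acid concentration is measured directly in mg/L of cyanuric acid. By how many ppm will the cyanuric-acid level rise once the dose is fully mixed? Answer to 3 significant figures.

20.1 ppm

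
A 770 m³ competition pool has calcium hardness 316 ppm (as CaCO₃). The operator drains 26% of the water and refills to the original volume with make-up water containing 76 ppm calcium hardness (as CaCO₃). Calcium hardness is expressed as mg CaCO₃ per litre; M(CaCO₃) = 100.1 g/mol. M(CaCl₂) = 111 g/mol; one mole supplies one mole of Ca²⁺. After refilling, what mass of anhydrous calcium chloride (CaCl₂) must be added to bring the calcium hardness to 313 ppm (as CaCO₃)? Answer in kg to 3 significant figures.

Volume: 770 m³ = 770,000 L.
After draining 26% and refilling: 316 × 0.74 + 76 × 0.26 = 253.6 ppm.
Deficit to target: 313 − 253.6 = 59.4 mg/L.
As CaCO₃: 59.4 mg/L × 770,000 L = 45,740 g; ÷ 100.1 = 456.9 mol Ca²⁺.
Mass: 456.9 × 111 = 50,720 g.

50.7 kg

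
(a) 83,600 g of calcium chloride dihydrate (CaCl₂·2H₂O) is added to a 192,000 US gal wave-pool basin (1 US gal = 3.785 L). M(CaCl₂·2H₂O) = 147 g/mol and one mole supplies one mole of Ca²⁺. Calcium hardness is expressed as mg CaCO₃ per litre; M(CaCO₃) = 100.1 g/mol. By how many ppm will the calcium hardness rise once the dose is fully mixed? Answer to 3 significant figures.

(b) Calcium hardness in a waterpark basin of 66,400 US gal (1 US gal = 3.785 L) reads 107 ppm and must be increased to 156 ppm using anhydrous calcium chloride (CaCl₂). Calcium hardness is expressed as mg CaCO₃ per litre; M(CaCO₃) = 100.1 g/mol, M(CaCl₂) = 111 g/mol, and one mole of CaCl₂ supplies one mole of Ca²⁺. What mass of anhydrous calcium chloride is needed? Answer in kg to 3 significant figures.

(a) 78.3 ppm; (b) 13.7 kg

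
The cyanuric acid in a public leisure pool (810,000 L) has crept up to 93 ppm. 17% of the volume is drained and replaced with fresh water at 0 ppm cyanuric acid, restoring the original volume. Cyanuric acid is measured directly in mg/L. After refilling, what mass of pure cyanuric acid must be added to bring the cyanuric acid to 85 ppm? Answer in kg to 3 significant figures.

6.33 kg

After draining 17% and refilling: 93 × 0.83 + 0 × 0.17 = 77.19 ppm.
Deficit to target: 85 − 77.19 = 7.81 mg/L.
Mass: 7.81 mg/L × 810,000 L = 6326 g cyanuric acid.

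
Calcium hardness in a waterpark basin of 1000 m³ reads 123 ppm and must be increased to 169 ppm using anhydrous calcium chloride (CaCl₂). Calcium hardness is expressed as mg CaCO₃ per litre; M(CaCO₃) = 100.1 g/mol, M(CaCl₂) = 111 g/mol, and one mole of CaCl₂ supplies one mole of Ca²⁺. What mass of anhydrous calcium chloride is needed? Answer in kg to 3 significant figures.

Volume: 1000 m³ = 1,000,000 L.
Hardness to add: (169 − 123) = 46 mg/L as CaCO₃ × 1,000,000 L = 46,000 g as CaCO₃.
Moles of Ca²⁺ (1 mol Ca²⁺ ≡ 1 mol CaCO₃): 46,000 / 100.1 g/mol = 459.5 mol.
Mass of CaCl₂: 459.5 × 111 = 51,010 g.

51.0 kg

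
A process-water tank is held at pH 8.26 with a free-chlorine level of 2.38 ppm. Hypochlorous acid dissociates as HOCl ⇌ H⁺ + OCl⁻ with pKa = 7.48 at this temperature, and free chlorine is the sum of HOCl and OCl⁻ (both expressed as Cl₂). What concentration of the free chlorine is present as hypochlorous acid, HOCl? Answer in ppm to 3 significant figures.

0.339 ppm

[OCl⁻]/[HOCl] = 10^(pH − pKa) = 10^(8.26 − 7.48) = 10^0.78 = 6.026.
Fraction as HOCl = 1 / (1 + 6.026) = 0.1423.
HOCl = 0.1423 × 2.38 ppm = 0.3388 ppm.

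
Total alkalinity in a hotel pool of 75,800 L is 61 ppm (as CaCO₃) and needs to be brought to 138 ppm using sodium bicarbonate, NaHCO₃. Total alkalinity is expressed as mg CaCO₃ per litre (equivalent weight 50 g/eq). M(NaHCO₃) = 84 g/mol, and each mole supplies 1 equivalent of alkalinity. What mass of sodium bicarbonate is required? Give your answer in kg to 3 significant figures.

Alkalinity to add: (138 − 61) = 77 mg/L as CaCO₃ × 75,800 L = 5837 g as CaCO₃.
Equivalents: 5837 g ÷ 50 g/eq = 116.7 eq.
NaHCO₃ supplies 1 eq per mole → 116.7 mol.
Mass: 116.7 mol × 84 g/mol = 9805 g.

9.81 kg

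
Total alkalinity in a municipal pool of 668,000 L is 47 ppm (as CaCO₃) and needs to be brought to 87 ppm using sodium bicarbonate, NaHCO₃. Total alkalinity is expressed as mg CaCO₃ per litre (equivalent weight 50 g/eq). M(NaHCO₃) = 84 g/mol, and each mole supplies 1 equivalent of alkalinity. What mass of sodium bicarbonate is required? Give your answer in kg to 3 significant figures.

44.9 kg

Alkalinity to add: (87 − 47) = 40 mg/L as CaCO₃ × 668,000 L = 26,720 g as CaCO₃.
Equivalents: 26,720 g ÷ 50 g/eq = 534.4 eq.
NaHCO₃ supplies 1 eq per mole → 534.4 mol.
Mass: 534.4 mol × 84 g/mol = 44,890 g.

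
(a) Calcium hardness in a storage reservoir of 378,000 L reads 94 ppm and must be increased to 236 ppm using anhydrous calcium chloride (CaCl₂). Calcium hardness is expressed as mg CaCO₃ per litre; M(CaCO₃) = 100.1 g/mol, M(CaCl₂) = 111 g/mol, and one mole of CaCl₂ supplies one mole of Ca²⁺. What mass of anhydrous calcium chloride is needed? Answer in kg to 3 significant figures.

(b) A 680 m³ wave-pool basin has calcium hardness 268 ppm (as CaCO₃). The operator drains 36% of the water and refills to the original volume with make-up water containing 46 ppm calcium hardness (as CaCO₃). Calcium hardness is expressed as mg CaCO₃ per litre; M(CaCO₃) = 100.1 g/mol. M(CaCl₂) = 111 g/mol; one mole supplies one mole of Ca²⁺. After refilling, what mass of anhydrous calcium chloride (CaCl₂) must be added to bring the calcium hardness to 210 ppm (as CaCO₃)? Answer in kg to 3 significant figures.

(a) 59.5 kg; (b) 16.5 kg

(a) Hardness to add: (236 − 94) = 142 mg/L as CaCO₃ × 378,000 L = 53,680 g as CaCO₃.
(a) Moles of Ca²⁺ (1 mol Ca²⁺ ≡ 1 mol CaCO₃): 53,680 / 100.1 g/mol = 536.2 mol.
(a) Mass of CaCl₂: 536.2 × 111 = 59,520 g.

(b) Volume: 680 m³ = 680,000 L.
(b) After draining 36% and refilling: 268 × 0.64 + 46 × 0.36 = 188.08 ppm.
(b) Deficit to target: 210 − 188.08 = 21.92 mg/L.
(b) As CaCO₃: 21.92 mg/L × 680,000 L = 14,910 g; ÷ 100.1 = 148.9 mol Ca²⁺.
(b) Mass: 148.9 × 111 = 16,530 g.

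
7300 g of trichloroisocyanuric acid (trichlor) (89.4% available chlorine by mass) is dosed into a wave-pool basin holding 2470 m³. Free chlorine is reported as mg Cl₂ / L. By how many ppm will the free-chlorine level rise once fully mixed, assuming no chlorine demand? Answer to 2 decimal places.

2.64 ppm

Volume: 2470 m³ = 2,470,000 L.
Available chlorine delivered: 7300 g × 0.894 = 6526 g as Cl₂.
Concentration rise: 6526 g / 2,470,000 L = 2.642 mg/L = 2.64 ppm.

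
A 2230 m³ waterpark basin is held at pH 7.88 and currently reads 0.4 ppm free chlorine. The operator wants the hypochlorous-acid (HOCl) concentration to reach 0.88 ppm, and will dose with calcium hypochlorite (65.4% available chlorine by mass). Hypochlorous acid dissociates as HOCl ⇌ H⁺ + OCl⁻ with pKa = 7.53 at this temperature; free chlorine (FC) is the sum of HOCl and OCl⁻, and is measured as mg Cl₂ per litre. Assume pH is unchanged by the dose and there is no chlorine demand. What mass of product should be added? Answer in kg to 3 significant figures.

8.35 kg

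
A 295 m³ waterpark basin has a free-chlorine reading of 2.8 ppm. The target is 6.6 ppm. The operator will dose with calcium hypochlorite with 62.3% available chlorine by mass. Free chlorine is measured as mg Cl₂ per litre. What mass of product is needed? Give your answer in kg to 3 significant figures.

Volume: 295 m³ = 295,000 L.
Chlorine deficit: 6.6 − 2.8 = 3.8 ppm = 3.8 mg/L as Cl₂.
Cl₂ equivalent needed: 3.8 mg/L × 295,000 L = 1,121,000 mg = 1121 g.
Product at 62.3% available chlorine: 1121 / 0.623 = 1799 g.

1.80 kg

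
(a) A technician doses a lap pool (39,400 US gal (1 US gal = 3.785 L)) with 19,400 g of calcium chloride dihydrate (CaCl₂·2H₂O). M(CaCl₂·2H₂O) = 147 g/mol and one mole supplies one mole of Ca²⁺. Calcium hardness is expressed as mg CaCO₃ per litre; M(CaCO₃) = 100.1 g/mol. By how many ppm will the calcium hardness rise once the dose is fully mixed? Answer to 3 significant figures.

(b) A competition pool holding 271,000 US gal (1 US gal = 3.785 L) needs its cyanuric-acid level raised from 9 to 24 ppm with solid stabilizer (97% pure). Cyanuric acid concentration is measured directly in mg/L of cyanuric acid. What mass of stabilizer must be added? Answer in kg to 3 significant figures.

(a) Volume: 39,400 US gal × 3.785 L/gal = 149,129 L.
(a) Moles of Ca²⁺: 19,400 g ÷ 147 g/mol = 132 mol.
(a) As CaCO₃: 132 mol × 100.1 g/mol = 13,210 g.
(a) Rise: 13,210 g / 149,129 L × 1000 = 88.58 mg/L.

(b) Volume: 271,000 US gal × 3.785 L/gal = 1,025,735 L.
(b) CYA to add: (24 − 9) = 15 mg/L × 1,025,735 L = 15,390 g cyanuric acid.
(b) At 97% purity: 15,390 / 0.97 = 15,860 g product.

(a) 88.6 ppm; (b) 15.9 kg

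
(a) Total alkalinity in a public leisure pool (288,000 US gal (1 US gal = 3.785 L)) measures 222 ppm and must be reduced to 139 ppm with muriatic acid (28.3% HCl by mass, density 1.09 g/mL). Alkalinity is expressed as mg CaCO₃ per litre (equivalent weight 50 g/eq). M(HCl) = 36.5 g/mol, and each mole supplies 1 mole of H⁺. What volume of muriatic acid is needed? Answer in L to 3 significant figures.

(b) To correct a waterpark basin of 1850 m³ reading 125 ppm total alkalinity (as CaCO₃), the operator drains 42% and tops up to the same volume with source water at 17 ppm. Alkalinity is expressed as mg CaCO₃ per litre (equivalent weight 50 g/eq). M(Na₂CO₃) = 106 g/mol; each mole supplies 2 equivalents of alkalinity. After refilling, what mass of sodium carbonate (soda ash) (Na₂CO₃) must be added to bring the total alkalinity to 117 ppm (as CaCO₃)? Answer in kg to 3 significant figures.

(a) 214 L; (b) 73.3 kg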